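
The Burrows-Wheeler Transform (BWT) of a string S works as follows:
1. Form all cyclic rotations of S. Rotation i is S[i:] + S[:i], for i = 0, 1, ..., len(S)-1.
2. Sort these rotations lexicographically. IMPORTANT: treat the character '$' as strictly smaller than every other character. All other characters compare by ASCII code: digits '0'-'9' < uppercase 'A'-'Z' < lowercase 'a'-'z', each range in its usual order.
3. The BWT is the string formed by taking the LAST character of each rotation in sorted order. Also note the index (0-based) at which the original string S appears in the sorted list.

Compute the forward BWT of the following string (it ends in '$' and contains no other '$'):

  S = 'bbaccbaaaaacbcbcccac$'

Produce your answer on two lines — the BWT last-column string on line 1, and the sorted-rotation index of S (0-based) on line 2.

Answer: cbaaacabcb$ccaccabcab
10

Derivation:
All 21 rotations (rotation i = S[i:]+S[:i]):
  rot[0] = bbaccbaaaaacbcbcccac$
  rot[1] = baccbaaaaacbcbcccac$b
  rot[2] = accbaaaaacbcbcccac$bb
  rot[3] = ccbaaaaacbcbcccac$bba
  rot[4] = cbaaaaacbcbcccac$bbac
  rot[5] = baaaaacbcbcccac$bbacc
  rot[6] = aaaaacbcbcccac$bbaccb
  rot[7] = aaaacbcbcccac$bbaccba
  rot[8] = aaacbcbcccac$bbaccbaa
  rot[9] = aacbcbcccac$bbaccbaaa
  rot[10] = acbcbcccac$bbaccbaaaa
  rot[11] = cbcbcccac$bbaccbaaaaa
  rot[12] = bcbcccac$bbaccbaaaaac
  rot[13] = cbcccac$bbaccbaaaaacb
  rot[14] = bcccac$bbaccbaaaaacbc
  rot[15] = cccac$bbaccbaaaaacbcb
  rot[16] = ccac$bbaccbaaaaacbcbc
  rot[17] = cac$bbaccbaaaaacbcbcc
  rot[18] = ac$bbaccbaaaaacbcbccc
  rot[19] = c$bbaccbaaaaacbcbccca
  rot[20] = $bbaccbaaaaacbcbcccac
Sorted (with $ < everything):
  sorted[0] = $bbaccbaaaaacbcbcccac  (last char: 'c')
  sorted[1] = aaaaacbcbcccac$bbaccb  (last char: 'b')
  sorted[2] = aaaacbcbcccac$bbaccba  (last char: 'a')
  sorted[3] = aaacbcbcccac$bbaccbaa  (last char: 'a')
  sorted[4] = aacbcbcccac$bbaccbaaa  (last char: 'a')
  sorted[5] = ac$bbaccbaaaaacbcbccc  (last char: 'c')
  sorted[6] = acbcbcccac$bbaccbaaaa  (last char: 'a')
  sorted[7] = accbaaaaacbcbcccac$bb  (last char: 'b')
  sorted[8] = baaaaacbcbcccac$bbacc  (last char: 'c')
  sorted[9] = baccbaaaaacbcbcccac$b  (last char: 'b')
  sorted[10] = bbaccbaaaaacbcbcccac$  (last char: '$')
  sorted[11] = bcbcccac$bbaccbaaaaac  (last char: 'c')
  sorted[12] = bcccac$bbaccbaaaaacbc  (last char: 'c')
  sorted[13] = c$bbaccbaaaaacbcbccca  (last char: 'a')
  sorted[14] = cac$bbaccbaaaaacbcbcc  (last char: 'c')
  sorted[15] = cbaaaaacbcbcccac$bbac  (last char: 'c')
  sorted[16] = cbcbcccac$bbaccbaaaaa  (last char: 'a')
  sorted[17] = cbcccac$bbaccbaaaaacb  (last char: 'b')
  sorted[18] = ccac$bbaccbaaaaacbcbc  (last char: 'c')
  sorted[19] = ccbaaaaacbcbcccac$bba  (last char: 'a')
  sorted[20] = cccac$bbaccbaaaaacbcb  (last char: 'b')
Last column: cbaaacabcb$ccaccabcab
Original string S is at sorted index 10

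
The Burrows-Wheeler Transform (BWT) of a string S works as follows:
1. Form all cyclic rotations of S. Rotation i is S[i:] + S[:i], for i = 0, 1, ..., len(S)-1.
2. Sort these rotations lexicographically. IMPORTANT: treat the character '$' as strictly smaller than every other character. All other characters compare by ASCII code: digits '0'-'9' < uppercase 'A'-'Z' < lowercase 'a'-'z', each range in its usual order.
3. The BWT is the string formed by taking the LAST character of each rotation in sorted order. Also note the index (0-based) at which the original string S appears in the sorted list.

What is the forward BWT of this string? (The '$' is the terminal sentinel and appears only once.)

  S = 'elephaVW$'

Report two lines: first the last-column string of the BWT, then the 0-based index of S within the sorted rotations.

Answer: WaVh$lpee
4

Derivation:
All 9 rotations (rotation i = S[i:]+S[:i]):
  rot[0] = elephaVW$
  rot[1] = lephaVW$e
  rot[2] = ephaVW$el
  rot[3] = phaVW$ele
  rot[4] = haVW$elep
  rot[5] = aVW$eleph
  rot[6] = VW$elepha
  rot[7] = W$elephaV
  rot[8] = $elephaVW
Sorted (with $ < everything):
  sorted[0] = $elephaVW  (last char: 'W')
  sorted[1] = VW$elepha  (last char: 'a')
  sorted[2] = W$elephaV  (last char: 'V')
  sorted[3] = aVW$eleph  (last char: 'h')
  sorted[4] = elephaVW$  (last char: '$')
  sorted[5] = ephaVW$el  (last char: 'l')
  sorted[6] = haVW$elep  (last char: 'p')
  sorted[7] = lephaVW$e  (last char: 'e')
  sorted[8] = phaVW$ele  (last char: 'e')
Last column: WaVh$lpee
Original string S is at sorted index 4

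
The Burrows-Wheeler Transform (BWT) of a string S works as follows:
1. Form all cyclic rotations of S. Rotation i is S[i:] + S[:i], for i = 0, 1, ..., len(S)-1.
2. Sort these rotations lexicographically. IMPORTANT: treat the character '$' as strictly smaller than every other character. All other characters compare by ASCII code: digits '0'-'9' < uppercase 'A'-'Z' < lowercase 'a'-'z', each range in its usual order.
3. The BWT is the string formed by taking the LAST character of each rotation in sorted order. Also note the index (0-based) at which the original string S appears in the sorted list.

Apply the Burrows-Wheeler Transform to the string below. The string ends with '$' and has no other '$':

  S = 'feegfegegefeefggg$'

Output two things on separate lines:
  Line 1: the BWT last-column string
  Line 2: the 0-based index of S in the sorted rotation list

All 18 rotations (rotation i = S[i:]+S[:i]):
  rot[0] = feegfegegefeefggg$
  rot[1] = eegfegegefeefggg$f
  rot[2] = egfegegefeefggg$fe
  rot[3] = gfegegefeefggg$fee
  rot[4] = fegegefeefggg$feeg
  rot[5] = egegefeefggg$feegf
  rot[6] = gegefeefggg$feegfe
  rot[7] = egefeefggg$feegfeg
  rot[8] = gefeefggg$feegfege
  rot[9] = efeefggg$feegfegeg
  rot[10] = feefggg$feegfegege
  rot[11] = eefggg$feegfegegef
  rot[12] = efggg$feegfegegefe
  rot[13] = fggg$feegfegegefee
  rot[14] = ggg$feegfegegefeef
  rot[15] = gg$feegfegegefeefg
  rot[16] = g$feegfegegefeefgg
  rot[17] = $feegfegegefeefggg
Sorted (with $ < everything):
  sorted[0] = $feegfegegefeefggg  (last char: 'g')
  sorted[1] = eefggg$feegfegegef  (last char: 'f')
  sorted[2] = eegfegegefeefggg$f  (last char: 'f')
  sorted[3] = efeefggg$feegfegeg  (last char: 'g')
  sorted[4] = efggg$feegfegegefe  (last char: 'e')
  sorted[5] = egefeefggg$feegfeg  (last char: 'g')
  sorted[6] = egegefeefggg$feegf  (last char: 'f')
  sorted[7] = egfegegefeefggg$fe  (last char: 'e')
  sorted[8] = feefggg$feegfegege  (last char: 'e')
  sorted[9] = feegfegegefeefggg$  (last char: '$')
  sorted[10] = fegegefeefggg$feeg  (last char: 'g')
  sorted[11] = fggg$feegfegegefee  (last char: 'e')
  sorted[12] = g$feegfegegefeefgg  (last char: 'g')
  sorted[13] = gefeefggg$feegfege  (last char: 'e')
  sorted[14] = gegefeefggg$feegfe  (last char: 'e')
  sorted[15] = gfegegefeefggg$fee  (last char: 'e')
  sorted[16] = gg$feegfegegefeefg  (last char: 'g')
  sorted[17] = ggg$feegfegegefeef  (last char: 'f')
Last column: gffgegfee$gegeeegf
Original string S is at sorted index 9

Answer: gffgegfee$gegeeegf
9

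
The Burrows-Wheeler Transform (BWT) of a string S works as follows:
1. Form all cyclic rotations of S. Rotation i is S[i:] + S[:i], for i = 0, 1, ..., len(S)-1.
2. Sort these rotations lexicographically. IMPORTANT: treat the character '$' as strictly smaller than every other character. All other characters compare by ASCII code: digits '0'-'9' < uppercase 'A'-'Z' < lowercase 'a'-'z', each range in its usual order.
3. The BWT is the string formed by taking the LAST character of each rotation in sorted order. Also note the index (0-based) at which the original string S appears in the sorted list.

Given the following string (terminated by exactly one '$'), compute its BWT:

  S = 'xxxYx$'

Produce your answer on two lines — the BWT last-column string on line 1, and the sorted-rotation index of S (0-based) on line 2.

All 6 rotations (rotation i = S[i:]+S[:i]):
  rot[0] = xxxYx$
  rot[1] = xxYx$x
  rot[2] = xYx$xx
  rot[3] = Yx$xxx
  rot[4] = x$xxxY
  rot[5] = $xxxYx
Sorted (with $ < everything):
  sorted[0] = $xxxYx  (last char: 'x')
  sorted[1] = Yx$xxx  (last char: 'x')
  sorted[2] = x$xxxY  (last char: 'Y')
  sorted[3] = xYx$xx  (last char: 'x')
  sorted[4] = xxYx$x  (last char: 'x')
  sorted[5] = xxxYx$  (last char: '$')
Last column: xxYxx$
Original string S is at sorted index 5

Answer: xxYxx$
5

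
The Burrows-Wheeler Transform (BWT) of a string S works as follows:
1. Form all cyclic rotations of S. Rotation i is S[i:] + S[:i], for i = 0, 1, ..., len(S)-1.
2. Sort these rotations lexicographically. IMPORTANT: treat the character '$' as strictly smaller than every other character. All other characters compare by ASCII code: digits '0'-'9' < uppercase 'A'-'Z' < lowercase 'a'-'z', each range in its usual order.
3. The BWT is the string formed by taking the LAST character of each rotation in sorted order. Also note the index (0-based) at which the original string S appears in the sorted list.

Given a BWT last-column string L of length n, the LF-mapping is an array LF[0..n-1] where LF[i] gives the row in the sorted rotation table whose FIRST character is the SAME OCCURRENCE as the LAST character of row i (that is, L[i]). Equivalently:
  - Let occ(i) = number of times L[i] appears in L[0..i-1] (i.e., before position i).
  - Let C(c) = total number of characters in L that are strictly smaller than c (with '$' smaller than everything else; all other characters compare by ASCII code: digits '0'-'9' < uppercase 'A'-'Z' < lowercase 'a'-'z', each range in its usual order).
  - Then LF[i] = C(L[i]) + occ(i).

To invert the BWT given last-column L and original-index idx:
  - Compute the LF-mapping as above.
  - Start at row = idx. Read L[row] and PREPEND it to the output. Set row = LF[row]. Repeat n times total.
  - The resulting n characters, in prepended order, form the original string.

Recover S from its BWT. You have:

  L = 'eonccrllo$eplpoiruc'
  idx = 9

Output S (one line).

LF mapping: 4 11 10 1 2 16 7 8 12 0 5 14 9 15 13 6 17 18 3
Walk LF starting at row 9, prepending L[row]:
  step 1: row=9, L[9]='$', prepend. Next row=LF[9]=0
  step 2: row=0, L[0]='e', prepend. Next row=LF[0]=4
  step 3: row=4, L[4]='c', prepend. Next row=LF[4]=2
  step 4: row=2, L[2]='n', prepend. Next row=LF[2]=10
  step 5: row=10, L[10]='e', prepend. Next row=LF[10]=5
  step 6: row=5, L[5]='r', prepend. Next row=LF[5]=16
  step 7: row=16, L[16]='r', prepend. Next row=LF[16]=17
  step 8: row=17, L[17]='u', prepend. Next row=LF[17]=18
  step 9: row=18, L[18]='c', prepend. Next row=LF[18]=3
  step 10: row=3, L[3]='c', prepend. Next row=LF[3]=1
  step 11: row=1, L[1]='o', prepend. Next row=LF[1]=11
  step 12: row=11, L[11]='p', prepend. Next row=LF[11]=14
  step 13: row=14, L[14]='o', prepend. Next row=LF[14]=13
  step 14: row=13, L[13]='p', prepend. Next row=LF[13]=15
  step 15: row=15, L[15]='i', prepend. Next row=LF[15]=6
  step 16: row=6, L[6]='l', prepend. Next row=LF[6]=7
  step 17: row=7, L[7]='l', prepend. Next row=LF[7]=8
  step 18: row=8, L[8]='o', prepend. Next row=LF[8]=12
  step 19: row=12, L[12]='l', prepend. Next row=LF[12]=9
Reversed output: lollipopoccurrence$

Answer: lollipopoccurrence$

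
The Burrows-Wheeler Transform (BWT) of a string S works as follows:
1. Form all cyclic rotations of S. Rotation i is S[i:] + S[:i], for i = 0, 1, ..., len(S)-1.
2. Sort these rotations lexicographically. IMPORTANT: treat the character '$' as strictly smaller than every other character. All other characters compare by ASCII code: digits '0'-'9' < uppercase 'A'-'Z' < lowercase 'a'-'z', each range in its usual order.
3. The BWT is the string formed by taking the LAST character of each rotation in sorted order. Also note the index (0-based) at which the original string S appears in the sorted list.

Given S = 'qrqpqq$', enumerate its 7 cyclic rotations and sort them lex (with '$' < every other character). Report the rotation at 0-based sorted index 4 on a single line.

Answer: qq$qrqp

Derivation:
All 7 rotations (rotation i = S[i:]+S[:i]):
  rot[0] = qrqpqq$
  rot[1] = rqpqq$q
  rot[2] = qpqq$qr
  rot[3] = pqq$qrq
  rot[4] = qq$qrqp
  rot[5] = q$qrqpq
  rot[6] = $qrqpqq
Sorted (with $ < everything):
  sorted[0] = $qrqpqq
  sorted[1] = pqq$qrq
  sorted[2] = q$qrqpq
  sorted[3] = qpqq$qr
  sorted[4] = qq$qrqp
  sorted[5] = qrqpqq$
  sorted[6] = rqpqq$q
sorted[4] = qq$qrqp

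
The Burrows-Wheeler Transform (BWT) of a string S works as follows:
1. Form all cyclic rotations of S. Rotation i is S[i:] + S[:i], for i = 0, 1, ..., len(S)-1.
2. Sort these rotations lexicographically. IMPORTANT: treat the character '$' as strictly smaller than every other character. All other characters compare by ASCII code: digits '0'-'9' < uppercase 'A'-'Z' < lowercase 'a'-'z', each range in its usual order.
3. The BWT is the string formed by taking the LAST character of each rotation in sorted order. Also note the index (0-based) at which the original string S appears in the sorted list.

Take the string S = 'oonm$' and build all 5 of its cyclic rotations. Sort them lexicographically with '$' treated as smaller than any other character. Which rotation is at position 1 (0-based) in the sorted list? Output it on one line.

Answer: m$oon

Derivation:
All 5 rotations (rotation i = S[i:]+S[:i]):
  rot[0] = oonm$
  rot[1] = onm$o
  rot[2] = nm$oo
  rot[3] = m$oon
  rot[4] = $oonm
Sorted (with $ < everything):
  sorted[0] = $oonm
  sorted[1] = m$oon
  sorted[2] = nm$oo
  sorted[3] = onm$o
  sorted[4] = oonm$
sorted[1] = m$oon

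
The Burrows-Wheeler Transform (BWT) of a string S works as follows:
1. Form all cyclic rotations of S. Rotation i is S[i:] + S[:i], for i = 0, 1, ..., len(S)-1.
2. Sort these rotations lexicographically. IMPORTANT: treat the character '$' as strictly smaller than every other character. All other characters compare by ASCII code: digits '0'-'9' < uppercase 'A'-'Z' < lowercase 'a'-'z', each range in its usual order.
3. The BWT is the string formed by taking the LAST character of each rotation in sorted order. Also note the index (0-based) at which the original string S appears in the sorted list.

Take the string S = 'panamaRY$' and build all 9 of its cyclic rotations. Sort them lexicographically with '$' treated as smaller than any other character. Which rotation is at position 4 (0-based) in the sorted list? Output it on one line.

Answer: amaRY$pan

Derivation:
All 9 rotations (rotation i = S[i:]+S[:i]):
  rot[0] = panamaRY$
  rot[1] = anamaRY$p
  rot[2] = namaRY$pa
  rot[3] = amaRY$pan
  rot[4] = maRY$pana
  rot[5] = aRY$panam
  rot[6] = RY$panama
  rot[7] = Y$panamaR
  rot[8] = $panamaRY
Sorted (with $ < everything):
  sorted[0] = $panamaRY
  sorted[1] = RY$panama
  sorted[2] = Y$panamaR
  sorted[3] = aRY$panam
  sorted[4] = amaRY$pan
  sorted[5] = anamaRY$p
  sorted[6] = maRY$pana
  sorted[7] = namaRY$pa
  sorted[8] = panamaRY$
sorted[4] = amaRY$pan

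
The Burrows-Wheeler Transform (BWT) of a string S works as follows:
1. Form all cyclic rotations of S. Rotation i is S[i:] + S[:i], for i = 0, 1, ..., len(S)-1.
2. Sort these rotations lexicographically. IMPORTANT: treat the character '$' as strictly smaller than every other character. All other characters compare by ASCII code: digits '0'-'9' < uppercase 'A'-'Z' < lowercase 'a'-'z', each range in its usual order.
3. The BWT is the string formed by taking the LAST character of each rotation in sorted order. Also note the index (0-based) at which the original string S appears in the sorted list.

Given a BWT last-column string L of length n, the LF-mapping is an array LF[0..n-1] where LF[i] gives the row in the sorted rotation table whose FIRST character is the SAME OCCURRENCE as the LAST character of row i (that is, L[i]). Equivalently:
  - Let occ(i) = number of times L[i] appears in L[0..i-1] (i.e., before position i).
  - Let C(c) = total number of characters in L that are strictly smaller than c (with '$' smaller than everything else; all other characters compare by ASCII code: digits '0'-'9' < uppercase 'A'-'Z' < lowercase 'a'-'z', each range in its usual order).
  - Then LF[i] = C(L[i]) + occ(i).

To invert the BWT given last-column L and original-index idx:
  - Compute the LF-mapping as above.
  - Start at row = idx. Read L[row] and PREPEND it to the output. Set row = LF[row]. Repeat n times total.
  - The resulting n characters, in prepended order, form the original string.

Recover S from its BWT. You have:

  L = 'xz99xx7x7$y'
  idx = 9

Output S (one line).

LF mapping: 5 10 3 4 6 7 1 8 2 0 9
Walk LF starting at row 9, prepending L[row]:
  step 1: row=9, L[9]='$', prepend. Next row=LF[9]=0
  step 2: row=0, L[0]='x', prepend. Next row=LF[0]=5
  step 3: row=5, L[5]='x', prepend. Next row=LF[5]=7
  step 4: row=7, L[7]='x', prepend. Next row=LF[7]=8
  step 5: row=8, L[8]='7', prepend. Next row=LF[8]=2
  step 6: row=2, L[2]='9', prepend. Next row=LF[2]=3
  step 7: row=3, L[3]='9', prepend. Next row=LF[3]=4
  step 8: row=4, L[4]='x', prepend. Next row=LF[4]=6
  step 9: row=6, L[6]='7', prepend. Next row=LF[6]=1
  step 10: row=1, L[1]='z', prepend. Next row=LF[1]=10
  step 11: row=10, L[10]='y', prepend. Next row=LF[10]=9
Reversed output: yz7x997xxx$

Answer: yz7x997xxx$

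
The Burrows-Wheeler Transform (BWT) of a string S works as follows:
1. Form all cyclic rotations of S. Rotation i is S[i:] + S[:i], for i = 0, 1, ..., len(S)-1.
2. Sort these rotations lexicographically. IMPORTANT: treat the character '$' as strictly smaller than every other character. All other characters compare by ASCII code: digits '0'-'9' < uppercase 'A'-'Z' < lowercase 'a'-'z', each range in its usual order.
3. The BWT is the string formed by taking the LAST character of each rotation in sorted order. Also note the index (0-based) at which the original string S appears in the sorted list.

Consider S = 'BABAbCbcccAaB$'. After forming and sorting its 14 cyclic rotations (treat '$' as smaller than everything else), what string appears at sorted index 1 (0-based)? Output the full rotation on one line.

Answer: ABAbCbcccAaB$B

Derivation:
All 14 rotations (rotation i = S[i:]+S[:i]):
  rot[0] = BABAbCbcccAaB$
  rot[1] = ABAbCbcccAaB$B
  rot[2] = BAbCbcccAaB$BA
  rot[3] = AbCbcccAaB$BAB
  rot[4] = bCbcccAaB$BABA
  rot[5] = CbcccAaB$BABAb
  rot[6] = bcccAaB$BABAbC
  rot[7] = cccAaB$BABAbCb
  rot[8] = ccAaB$BABAbCbc
  rot[9] = cAaB$BABAbCbcc
  rot[10] = AaB$BABAbCbccc
  rot[11] = aB$BABAbCbcccA
  rot[12] = B$BABAbCbcccAa
  rot[13] = $BABAbCbcccAaB
Sorted (with $ < everything):
  sorted[0] = $BABAbCbcccAaB
  sorted[1] = ABAbCbcccAaB$B
  sorted[2] = AaB$BABAbCbccc
  sorted[3] = AbCbcccAaB$BAB
  sorted[4] = B$BABAbCbcccAa
  sorted[5] = BABAbCbcccAaB$
  sorted[6] = BAbCbcccAaB$BA
  sorted[7] = CbcccAaB$BABAb
  sorted[8] = aB$BABAbCbcccA
  sorted[9] = bCbcccAaB$BABA
  sorted[10] = bcccAaB$BABAbC
  sorted[11] = cAaB$BABAbCbcc
  sorted[12] = ccAaB$BABAbCbc
  sorted[13] = cccAaB$BABAbCb
sorted[1] = ABAbCbcccAaB$B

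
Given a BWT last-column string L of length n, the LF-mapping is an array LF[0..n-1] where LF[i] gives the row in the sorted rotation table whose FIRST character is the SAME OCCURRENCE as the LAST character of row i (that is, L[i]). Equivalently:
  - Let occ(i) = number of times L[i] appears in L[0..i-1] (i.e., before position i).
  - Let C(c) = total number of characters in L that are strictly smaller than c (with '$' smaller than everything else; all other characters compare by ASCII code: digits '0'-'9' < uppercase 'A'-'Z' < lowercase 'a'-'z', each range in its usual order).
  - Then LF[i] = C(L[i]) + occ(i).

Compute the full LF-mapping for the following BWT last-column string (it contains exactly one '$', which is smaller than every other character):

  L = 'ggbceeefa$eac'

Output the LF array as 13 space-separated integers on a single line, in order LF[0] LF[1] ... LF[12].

Char counts: '$':1, 'a':2, 'b':1, 'c':2, 'e':4, 'f':1, 'g':2
C (first-col start): C('$')=0, C('a')=1, C('b')=3, C('c')=4, C('e')=6, C('f')=10, C('g')=11
L[0]='g': occ=0, LF[0]=C('g')+0=11+0=11
L[1]='g': occ=1, LF[1]=C('g')+1=11+1=12
L[2]='b': occ=0, LF[2]=C('b')+0=3+0=3
L[3]='c': occ=0, LF[3]=C('c')+0=4+0=4
L[4]='e': occ=0, LF[4]=C('e')+0=6+0=6
L[5]='e': occ=1, LF[5]=C('e')+1=6+1=7
L[6]='e': occ=2, LF[6]=C('e')+2=6+2=8
L[7]='f': occ=0, LF[7]=C('f')+0=10+0=10
L[8]='a': occ=0, LF[8]=C('a')+0=1+0=1
L[9]='$': occ=0, LF[9]=C('$')+0=0+0=0
L[10]='e': occ=3, LF[10]=C('e')+3=6+3=9
L[11]='a': occ=1, LF[11]=C('a')+1=1+1=2
L[12]='c': occ=1, LF[12]=C('c')+1=4+1=5

Answer: 11 12 3 4 6 7 8 10 1 0 9 2 5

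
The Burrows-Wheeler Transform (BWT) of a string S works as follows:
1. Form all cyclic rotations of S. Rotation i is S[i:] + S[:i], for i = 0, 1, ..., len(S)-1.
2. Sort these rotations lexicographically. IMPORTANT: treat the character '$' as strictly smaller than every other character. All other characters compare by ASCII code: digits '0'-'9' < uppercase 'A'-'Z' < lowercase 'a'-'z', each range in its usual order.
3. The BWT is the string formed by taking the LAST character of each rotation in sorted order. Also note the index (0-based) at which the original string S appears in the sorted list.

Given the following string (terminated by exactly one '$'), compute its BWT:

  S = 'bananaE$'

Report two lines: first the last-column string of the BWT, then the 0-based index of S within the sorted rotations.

All 8 rotations (rotation i = S[i:]+S[:i]):
  rot[0] = bananaE$
  rot[1] = ananaE$b
  rot[2] = nanaE$ba
  rot[3] = anaE$ban
  rot[4] = naE$bana
  rot[5] = aE$banan
  rot[6] = E$banana
  rot[7] = $bananaE
Sorted (with $ < everything):
  sorted[0] = $bananaE  (last char: 'E')
  sorted[1] = E$banana  (last char: 'a')
  sorted[2] = aE$banan  (last char: 'n')
  sorted[3] = anaE$ban  (last char: 'n')
  sorted[4] = ananaE$b  (last char: 'b')
  sorted[5] = bananaE$  (last char: '$')
  sorted[6] = naE$bana  (last char: 'a')
  sorted[7] = nanaE$ba  (last char: 'a')
Last column: Eannb$aa
Original string S is at sorted index 5

Answer: Eannb$aa
5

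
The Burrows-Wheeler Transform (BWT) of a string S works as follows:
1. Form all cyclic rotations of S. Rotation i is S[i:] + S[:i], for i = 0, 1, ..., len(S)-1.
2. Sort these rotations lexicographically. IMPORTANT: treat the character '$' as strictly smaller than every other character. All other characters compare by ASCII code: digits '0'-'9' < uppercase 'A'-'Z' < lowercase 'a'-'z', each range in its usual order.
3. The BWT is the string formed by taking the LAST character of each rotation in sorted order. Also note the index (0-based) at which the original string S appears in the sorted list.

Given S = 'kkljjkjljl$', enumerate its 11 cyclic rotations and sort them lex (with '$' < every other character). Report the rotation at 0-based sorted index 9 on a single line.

All 11 rotations (rotation i = S[i:]+S[:i]):
  rot[0] = kkljjkjljl$
  rot[1] = kljjkjljl$k
  rot[2] = ljjkjljl$kk
  rot[3] = jjkjljl$kkl
  rot[4] = jkjljl$kklj
  rot[5] = kjljl$kkljj
  rot[6] = jljl$kkljjk
  rot[7] = ljl$kkljjkj
  rot[8] = jl$kkljjkjl
  rot[9] = l$kkljjkjlj
  rot[10] = $kkljjkjljl
Sorted (with $ < everything):
  sorted[0] = $kkljjkjljl
  sorted[1] = jjkjljl$kkl
  sorted[2] = jkjljl$kklj
  sorted[3] = jl$kkljjkjl
  sorted[4] = jljl$kkljjk
  sorted[5] = kjljl$kkljj
  sorted[6] = kkljjkjljl$
  sorted[7] = kljjkjljl$k
  sorted[8] = l$kkljjkjlj
  sorted[9] = ljjkjljl$kk
  sorted[10] = ljl$kkljjkj
sorted[9] = ljjkjljl$kk

Answer: ljjkjljl$kk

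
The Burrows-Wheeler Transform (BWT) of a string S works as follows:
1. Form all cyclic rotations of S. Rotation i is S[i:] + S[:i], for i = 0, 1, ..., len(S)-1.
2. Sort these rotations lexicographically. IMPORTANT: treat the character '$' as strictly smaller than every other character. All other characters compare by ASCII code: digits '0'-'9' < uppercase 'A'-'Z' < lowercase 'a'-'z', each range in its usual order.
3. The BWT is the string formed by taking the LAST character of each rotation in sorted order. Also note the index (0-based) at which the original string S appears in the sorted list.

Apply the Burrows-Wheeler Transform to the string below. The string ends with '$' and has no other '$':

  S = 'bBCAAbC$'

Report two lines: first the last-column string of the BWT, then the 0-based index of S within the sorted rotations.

Answer: CCAbbB$A
6

Derivation:
All 8 rotations (rotation i = S[i:]+S[:i]):
  rot[0] = bBCAAbC$
  rot[1] = BCAAbC$b
  rot[2] = CAAbC$bB
  rot[3] = AAbC$bBC
  rot[4] = AbC$bBCA
  rot[5] = bC$bBCAA
  rot[6] = C$bBCAAb
  rot[7] = $bBCAAbC
Sorted (with $ < everything):
  sorted[0] = $bBCAAbC  (last char: 'C')
  sorted[1] = AAbC$bBC  (last char: 'C')
  sorted[2] = AbC$bBCA  (last char: 'A')
  sorted[3] = BCAAbC$b  (last char: 'b')
  sorted[4] = C$bBCAAb  (last char: 'b')
  sorted[5] = CAAbC$bB  (last char: 'B')
  sorted[6] = bBCAAbC$  (last char: '$')
  sorted[7] = bC$bBCAA  (last char: 'A')
Last column: CCAbbB$A
Original string S is at sorted index 6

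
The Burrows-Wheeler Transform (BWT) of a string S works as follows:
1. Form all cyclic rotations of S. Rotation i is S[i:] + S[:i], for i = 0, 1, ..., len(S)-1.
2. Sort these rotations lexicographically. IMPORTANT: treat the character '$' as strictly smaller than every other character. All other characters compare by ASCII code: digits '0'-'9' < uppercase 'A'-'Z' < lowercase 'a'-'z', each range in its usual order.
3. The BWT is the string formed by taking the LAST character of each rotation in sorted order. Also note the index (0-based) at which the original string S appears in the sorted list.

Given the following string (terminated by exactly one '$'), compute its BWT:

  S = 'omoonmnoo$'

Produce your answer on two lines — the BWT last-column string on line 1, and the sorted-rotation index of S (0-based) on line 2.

All 10 rotations (rotation i = S[i:]+S[:i]):
  rot[0] = omoonmnoo$
  rot[1] = moonmnoo$o
  rot[2] = oonmnoo$om
  rot[3] = onmnoo$omo
  rot[4] = nmnoo$omoo
  rot[5] = mnoo$omoon
  rot[6] = noo$omoonm
  rot[7] = oo$omoonmn
  rot[8] = o$omoonmno
  rot[9] = $omoonmnoo
Sorted (with $ < everything):
  sorted[0] = $omoonmnoo  (last char: 'o')
  sorted[1] = mnoo$omoon  (last char: 'n')
  sorted[2] = moonmnoo$o  (last char: 'o')
  sorted[3] = nmnoo$omoo  (last char: 'o')
  sorted[4] = noo$omoonm  (last char: 'm')
  sorted[5] = o$omoonmno  (last char: 'o')
  sorted[6] = omoonmnoo$  (last char: '$')
  sorted[7] = onmnoo$omo  (last char: 'o')
  sorted[8] = oo$omoonmn  (last char: 'n')
  sorted[9] = oonmnoo$om  (last char: 'm')
Last column: onoomo$onm
Original string S is at sorted index 6

Answer: onoomo$onm
6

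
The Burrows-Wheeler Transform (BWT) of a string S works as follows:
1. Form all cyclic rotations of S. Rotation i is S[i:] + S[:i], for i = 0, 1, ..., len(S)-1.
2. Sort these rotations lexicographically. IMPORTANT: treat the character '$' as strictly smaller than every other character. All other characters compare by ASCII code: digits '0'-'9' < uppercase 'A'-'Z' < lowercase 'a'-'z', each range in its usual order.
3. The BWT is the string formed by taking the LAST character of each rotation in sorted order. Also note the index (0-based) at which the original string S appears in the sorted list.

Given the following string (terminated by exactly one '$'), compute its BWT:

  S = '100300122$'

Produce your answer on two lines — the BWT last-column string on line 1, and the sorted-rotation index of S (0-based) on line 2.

Answer: 23100$0210
5

Derivation:
All 10 rotations (rotation i = S[i:]+S[:i]):
  rot[0] = 100300122$
  rot[1] = 00300122$1
  rot[2] = 0300122$10
  rot[3] = 300122$100
  rot[4] = 00122$1003
  rot[5] = 0122$10030
  rot[6] = 122$100300
  rot[7] = 22$1003001
  rot[8] = 2$10030012
  rot[9] = $100300122
Sorted (with $ < everything):
  sorted[0] = $100300122  (last char: '2')
  sorted[1] = 00122$1003  (last char: '3')
  sorted[2] = 00300122$1  (last char: '1')
  sorted[3] = 0122$10030  (last char: '0')
  sorted[4] = 0300122$10  (last char: '0')
  sorted[5] = 100300122$  (last char: '$')
  sorted[6] = 122$100300  (last char: '0')
  sorted[7] = 2$10030012  (last char: '2')
  sorted[8] = 22$1003001  (last char: '1')
  sorted[9] = 300122$100  (last char: '0')
Last column: 23100$0210
Original string S is at sorted index 5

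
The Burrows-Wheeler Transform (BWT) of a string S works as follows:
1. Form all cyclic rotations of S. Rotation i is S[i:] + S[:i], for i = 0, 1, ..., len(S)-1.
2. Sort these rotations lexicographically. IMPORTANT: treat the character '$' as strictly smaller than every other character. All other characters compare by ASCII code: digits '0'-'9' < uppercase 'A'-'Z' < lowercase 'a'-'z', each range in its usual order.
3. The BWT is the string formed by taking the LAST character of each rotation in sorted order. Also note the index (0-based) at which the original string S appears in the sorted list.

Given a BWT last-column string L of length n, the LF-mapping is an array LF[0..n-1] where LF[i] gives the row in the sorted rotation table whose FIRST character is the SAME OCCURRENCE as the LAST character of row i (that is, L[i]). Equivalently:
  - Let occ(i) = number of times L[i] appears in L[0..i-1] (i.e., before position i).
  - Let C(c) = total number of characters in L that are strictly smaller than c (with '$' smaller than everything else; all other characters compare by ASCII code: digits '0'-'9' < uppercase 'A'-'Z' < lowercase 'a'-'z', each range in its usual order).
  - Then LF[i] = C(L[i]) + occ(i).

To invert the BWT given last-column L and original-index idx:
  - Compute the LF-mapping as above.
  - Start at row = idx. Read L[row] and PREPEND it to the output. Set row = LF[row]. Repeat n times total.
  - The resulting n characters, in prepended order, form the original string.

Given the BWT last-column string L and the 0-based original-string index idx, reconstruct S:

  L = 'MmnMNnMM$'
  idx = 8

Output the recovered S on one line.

LF mapping: 1 6 7 2 5 8 3 4 0
Walk LF starting at row 8, prepending L[row]:
  step 1: row=8, L[8]='$', prepend. Next row=LF[8]=0
  step 2: row=0, L[0]='M', prepend. Next row=LF[0]=1
  step 3: row=1, L[1]='m', prepend. Next row=LF[1]=6
  step 4: row=6, L[6]='M', prepend. Next row=LF[6]=3
  step 5: row=3, L[3]='M', prepend. Next row=LF[3]=2
  step 6: row=2, L[2]='n', prepend. Next row=LF[2]=7
  step 7: row=7, L[7]='M', prepend. Next row=LF[7]=4
  step 8: row=4, L[4]='N', prepend. Next row=LF[4]=5
  step 9: row=5, L[5]='n', prepend. Next row=LF[5]=8
Reversed output: nNMnMMmM$

Answer: nNMnMMmM$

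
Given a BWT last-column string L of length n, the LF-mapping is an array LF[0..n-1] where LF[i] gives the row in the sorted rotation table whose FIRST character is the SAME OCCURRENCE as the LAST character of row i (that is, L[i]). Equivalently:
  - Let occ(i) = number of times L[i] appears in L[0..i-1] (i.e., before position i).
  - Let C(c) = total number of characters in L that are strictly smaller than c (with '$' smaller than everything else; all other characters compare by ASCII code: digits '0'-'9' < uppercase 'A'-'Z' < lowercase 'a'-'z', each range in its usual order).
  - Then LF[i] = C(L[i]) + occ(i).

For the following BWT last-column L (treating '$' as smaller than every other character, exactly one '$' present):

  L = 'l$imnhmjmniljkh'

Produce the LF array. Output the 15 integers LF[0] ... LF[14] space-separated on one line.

Answer: 8 0 3 10 13 1 11 5 12 14 4 9 6 7 2

Derivation:
Char counts: '$':1, 'h':2, 'i':2, 'j':2, 'k':1, 'l':2, 'm':3, 'n':2
C (first-col start): C('$')=0, C('h')=1, C('i')=3, C('j')=5, C('k')=7, C('l')=8, C('m')=10, C('n')=13
L[0]='l': occ=0, LF[0]=C('l')+0=8+0=8
L[1]='$': occ=0, LF[1]=C('$')+0=0+0=0
L[2]='i': occ=0, LF[2]=C('i')+0=3+0=3
L[3]='m': occ=0, LF[3]=C('m')+0=10+0=10
L[4]='n': occ=0, LF[4]=C('n')+0=13+0=13
L[5]='h': occ=0, LF[5]=C('h')+0=1+0=1
L[6]='m': occ=1, LF[6]=C('m')+1=10+1=11
L[7]='j': occ=0, LF[7]=C('j')+0=5+0=5
L[8]='m': occ=2, LF[8]=C('m')+2=10+2=12
L[9]='n': occ=1, LF[9]=C('n')+1=13+1=14
L[10]='i': occ=1, LF[10]=C('i')+1=3+1=4
L[11]='l': occ=1, LF[11]=C('l')+1=8+1=9
L[12]='j': occ=1, LF[12]=C('j')+1=5+1=6
L[13]='k': occ=0, LF[13]=C('k')+0=7+0=7
L[14]='h': occ=1, LF[14]=C('h')+1=1+1=2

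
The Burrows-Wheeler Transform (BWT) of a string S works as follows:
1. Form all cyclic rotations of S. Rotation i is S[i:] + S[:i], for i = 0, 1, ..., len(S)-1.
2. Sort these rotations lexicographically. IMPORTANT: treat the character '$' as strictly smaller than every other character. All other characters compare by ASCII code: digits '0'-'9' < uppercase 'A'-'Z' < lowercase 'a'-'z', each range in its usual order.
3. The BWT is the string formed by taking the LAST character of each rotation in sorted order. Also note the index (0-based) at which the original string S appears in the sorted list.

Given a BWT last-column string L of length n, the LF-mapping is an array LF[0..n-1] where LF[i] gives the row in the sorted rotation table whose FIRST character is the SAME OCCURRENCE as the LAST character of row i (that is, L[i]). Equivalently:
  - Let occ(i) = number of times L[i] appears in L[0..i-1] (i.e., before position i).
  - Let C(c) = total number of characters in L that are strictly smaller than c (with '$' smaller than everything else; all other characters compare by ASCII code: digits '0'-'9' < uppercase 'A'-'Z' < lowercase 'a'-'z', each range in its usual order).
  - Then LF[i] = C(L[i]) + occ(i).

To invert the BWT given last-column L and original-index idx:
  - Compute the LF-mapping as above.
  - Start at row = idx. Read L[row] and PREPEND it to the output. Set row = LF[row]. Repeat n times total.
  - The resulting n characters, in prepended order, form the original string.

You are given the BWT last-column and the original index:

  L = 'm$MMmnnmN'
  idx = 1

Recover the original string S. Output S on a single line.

LF mapping: 4 0 1 2 5 7 8 6 3
Walk LF starting at row 1, prepending L[row]:
  step 1: row=1, L[1]='$', prepend. Next row=LF[1]=0
  step 2: row=0, L[0]='m', prepend. Next row=LF[0]=4
  step 3: row=4, L[4]='m', prepend. Next row=LF[4]=5
  step 4: row=5, L[5]='n', prepend. Next row=LF[5]=7
  step 5: row=7, L[7]='m', prepend. Next row=LF[7]=6
  step 6: row=6, L[6]='n', prepend. Next row=LF[6]=8
  step 7: row=8, L[8]='N', prepend. Next row=LF[8]=3
  step 8: row=3, L[3]='M', prepend. Next row=LF[3]=2
  step 9: row=2, L[2]='M', prepend. Next row=LF[2]=1
Reversed output: MMNnmnmm$

Answer: MMNnmnmm$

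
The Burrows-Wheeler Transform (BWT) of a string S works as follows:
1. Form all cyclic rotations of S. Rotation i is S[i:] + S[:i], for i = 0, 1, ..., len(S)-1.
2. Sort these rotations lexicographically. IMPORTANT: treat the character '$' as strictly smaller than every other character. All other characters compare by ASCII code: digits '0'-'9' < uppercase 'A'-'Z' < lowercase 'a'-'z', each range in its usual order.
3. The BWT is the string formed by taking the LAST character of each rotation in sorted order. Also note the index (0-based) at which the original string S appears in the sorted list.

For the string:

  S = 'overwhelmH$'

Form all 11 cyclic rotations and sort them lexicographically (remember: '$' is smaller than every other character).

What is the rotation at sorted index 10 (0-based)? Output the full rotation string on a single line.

All 11 rotations (rotation i = S[i:]+S[:i]):
  rot[0] = overwhelmH$
  rot[1] = verwhelmH$o
  rot[2] = erwhelmH$ov
  rot[3] = rwhelmH$ove
  rot[4] = whelmH$over
  rot[5] = helmH$overw
  rot[6] = elmH$overwh
  rot[7] = lmH$overwhe
  rot[8] = mH$overwhel
  rot[9] = H$overwhelm
  rot[10] = $overwhelmH
Sorted (with $ < everything):
  sorted[0] = $overwhelmH
  sorted[1] = H$overwhelm
  sorted[2] = elmH$overwh
  sorted[3] = erwhelmH$ov
  sorted[4] = helmH$overw
  sorted[5] = lmH$overwhe
  sorted[6] = mH$overwhel
  sorted[7] = overwhelmH$
  sorted[8] = rwhelmH$ove
  sorted[9] = verwhelmH$o
  sorted[10] = whelmH$over
sorted[10] = whelmH$over

Answer: whelmH$over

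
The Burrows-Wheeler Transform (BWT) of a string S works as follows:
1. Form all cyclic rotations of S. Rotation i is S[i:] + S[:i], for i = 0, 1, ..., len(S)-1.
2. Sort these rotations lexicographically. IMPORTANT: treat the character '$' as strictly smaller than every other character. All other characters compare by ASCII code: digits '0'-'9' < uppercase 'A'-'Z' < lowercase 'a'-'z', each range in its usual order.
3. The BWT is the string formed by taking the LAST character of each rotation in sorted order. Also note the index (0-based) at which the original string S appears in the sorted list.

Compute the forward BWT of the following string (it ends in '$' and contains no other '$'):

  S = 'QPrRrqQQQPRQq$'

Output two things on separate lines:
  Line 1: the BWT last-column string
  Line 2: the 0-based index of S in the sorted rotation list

All 14 rotations (rotation i = S[i:]+S[:i]):
  rot[0] = QPrRrqQQQPRQq$
  rot[1] = PrRrqQQQPRQq$Q
  rot[2] = rRrqQQQPRQq$QP
  rot[3] = RrqQQQPRQq$QPr
  rot[4] = rqQQQPRQq$QPrR
  rot[5] = qQQQPRQq$QPrRr
  rot[6] = QQQPRQq$QPrRrq
  rot[7] = QQPRQq$QPrRrqQ
  rot[8] = QPRQq$QPrRrqQQ
  rot[9] = PRQq$QPrRrqQQQ
  rot[10] = RQq$QPrRrqQQQP
  rot[11] = Qq$QPrRrqQQQPR
  rot[12] = q$QPrRrqQQQPRQ
  rot[13] = $QPrRrqQQQPRQq
Sorted (with $ < everything):
  sorted[0] = $QPrRrqQQQPRQq  (last char: 'q')
  sorted[1] = PRQq$QPrRrqQQQ  (last char: 'Q')
  sorted[2] = PrRrqQQQPRQq$Q  (last char: 'Q')
  sorted[3] = QPRQq$QPrRrqQQ  (last char: 'Q')
  sorted[4] = QPrRrqQQQPRQq$  (last char: '$')
  sorted[5] = QQPRQq$QPrRrqQ  (last char: 'Q')
  sorted[6] = QQQPRQq$QPrRrq  (last char: 'q')
  sorted[7] = Qq$QPrRrqQQQPR  (last char: 'R')
  sorted[8] = RQq$QPrRrqQQQP  (last char: 'P')
  sorted[9] = RrqQQQPRQq$QPr  (last char: 'r')
  sorted[10] = q$QPrRrqQQQPRQ  (last char: 'Q')
  sorted[11] = qQQQPRQq$QPrRr  (last char: 'r')
  sorted[12] = rRrqQQQPRQq$QP  (last char: 'P')
  sorted[13] = rqQQQPRQq$QPrR  (last char: 'R')
Last column: qQQQ$QqRPrQrPR
Original string S is at sorted index 4

Answer: qQQQ$QqRPrQrPR
4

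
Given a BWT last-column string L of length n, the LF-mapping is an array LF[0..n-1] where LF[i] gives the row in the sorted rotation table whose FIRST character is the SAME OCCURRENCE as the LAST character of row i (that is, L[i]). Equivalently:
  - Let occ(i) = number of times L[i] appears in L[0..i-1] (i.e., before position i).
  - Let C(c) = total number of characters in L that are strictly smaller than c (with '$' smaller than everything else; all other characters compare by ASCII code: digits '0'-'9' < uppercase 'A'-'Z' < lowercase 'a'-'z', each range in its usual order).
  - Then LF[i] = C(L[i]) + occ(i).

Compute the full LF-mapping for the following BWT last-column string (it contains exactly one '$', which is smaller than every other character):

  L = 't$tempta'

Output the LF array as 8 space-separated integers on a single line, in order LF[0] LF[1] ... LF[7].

Answer: 5 0 6 2 3 4 7 1

Derivation:
Char counts: '$':1, 'a':1, 'e':1, 'm':1, 'p':1, 't':3
C (first-col start): C('$')=0, C('a')=1, C('e')=2, C('m')=3, C('p')=4, C('t')=5
L[0]='t': occ=0, LF[0]=C('t')+0=5+0=5
L[1]='$': occ=0, LF[1]=C('$')+0=0+0=0
L[2]='t': occ=1, LF[2]=C('t')+1=5+1=6
L[3]='e': occ=0, LF[3]=C('e')+0=2+0=2
L[4]='m': occ=0, LF[4]=C('m')+0=3+0=3
L[5]='p': occ=0, LF[5]=C('p')+0=4+0=4
L[6]='t': occ=2, LF[6]=C('t')+2=5+2=7
L[7]='a': occ=0, LF[7]=C('a')+0=1+0=1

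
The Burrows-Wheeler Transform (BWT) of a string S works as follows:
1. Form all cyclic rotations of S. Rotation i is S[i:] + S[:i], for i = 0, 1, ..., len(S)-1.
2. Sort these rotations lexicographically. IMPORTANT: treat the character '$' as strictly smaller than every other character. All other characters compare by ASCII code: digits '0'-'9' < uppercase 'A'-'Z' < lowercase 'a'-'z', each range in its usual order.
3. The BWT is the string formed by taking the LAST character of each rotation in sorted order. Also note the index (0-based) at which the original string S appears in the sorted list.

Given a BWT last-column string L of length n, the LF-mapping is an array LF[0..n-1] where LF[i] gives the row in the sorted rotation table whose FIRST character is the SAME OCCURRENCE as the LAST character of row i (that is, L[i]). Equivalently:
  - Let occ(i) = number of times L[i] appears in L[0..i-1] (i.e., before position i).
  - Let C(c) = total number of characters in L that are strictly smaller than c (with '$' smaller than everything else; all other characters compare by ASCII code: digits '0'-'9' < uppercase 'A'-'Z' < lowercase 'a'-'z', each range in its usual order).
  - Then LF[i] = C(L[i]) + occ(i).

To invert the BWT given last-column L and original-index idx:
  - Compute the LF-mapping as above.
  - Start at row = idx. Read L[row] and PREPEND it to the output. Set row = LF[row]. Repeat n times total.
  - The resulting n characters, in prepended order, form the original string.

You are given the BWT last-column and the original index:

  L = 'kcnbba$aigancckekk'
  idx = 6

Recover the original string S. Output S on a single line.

Answer: cabbageknickknack$

Derivation:
LF mapping: 12 6 16 4 5 1 0 2 11 10 3 17 7 8 13 9 14 15
Walk LF starting at row 6, prepending L[row]:
  step 1: row=6, L[6]='$', prepend. Next row=LF[6]=0
  step 2: row=0, L[0]='k', prepend. Next row=LF[0]=12
  step 3: row=12, L[12]='c', prepend. Next row=LF[12]=7
  step 4: row=7, L[7]='a', prepend. Next row=LF[7]=2
  step 5: row=2, L[2]='n', prepend. Next row=LF[2]=16
  step 6: row=16, L[16]='k', prepend. Next row=LF[16]=14
  step 7: row=14, L[14]='k', prepend. Next row=LF[14]=13
  step 8: row=13, L[13]='c', prepend. Next row=LF[13]=8
  step 9: row=8, L[8]='i', prepend. Next row=LF[8]=11
  step 10: row=11, L[11]='n', prepend. Next row=LF[11]=17
  step 11: row=17, L[17]='k', prepend. Next row=LF[17]=15
  step 12: row=15, L[15]='e', prepend. Next row=LF[15]=9
  step 13: row=9, L[9]='g', prepend. Next row=LF[9]=10
  step 14: row=10, L[10]='a', prepend. Next row=LF[10]=3
  step 15: row=3, L[3]='b', prepend. Next row=LF[3]=4
  step 16: row=4, L[4]='b', prepend. Next row=LF[4]=5
  step 17: row=5, L[5]='a', prepend. Next row=LF[5]=1
  step 18: row=1, L[1]='c', prepend. Next row=LF[1]=6
Reversed output: cabbageknickknack$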